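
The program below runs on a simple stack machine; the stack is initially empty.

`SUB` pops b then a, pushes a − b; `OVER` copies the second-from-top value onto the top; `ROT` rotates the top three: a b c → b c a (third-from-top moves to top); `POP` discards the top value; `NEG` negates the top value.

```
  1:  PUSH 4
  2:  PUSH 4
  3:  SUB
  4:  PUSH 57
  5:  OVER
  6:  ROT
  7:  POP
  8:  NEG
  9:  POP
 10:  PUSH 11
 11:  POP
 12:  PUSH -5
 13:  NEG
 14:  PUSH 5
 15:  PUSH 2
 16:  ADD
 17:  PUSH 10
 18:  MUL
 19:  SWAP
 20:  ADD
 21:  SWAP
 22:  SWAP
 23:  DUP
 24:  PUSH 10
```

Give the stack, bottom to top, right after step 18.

PUSH 4  : 4
PUSH 4  : 4 4
SUB     : 0
PUSH 57 : 0 57
OVER    : 0 57 0
ROT     : 57 0 0
POP     : 57 0
NEG     : 57 0
POP     : 57
PUSH 11 : 57 11
POP     : 57
PUSH -5 : 57 -5
NEG     : 57 5
PUSH 5  : 57 5 5
PUSH 2  : 57 5 5 2
ADD     : 57 5 7
PUSH 10 : 57 5 7 10
MUL     : 57 5 70

[57, 5, 70]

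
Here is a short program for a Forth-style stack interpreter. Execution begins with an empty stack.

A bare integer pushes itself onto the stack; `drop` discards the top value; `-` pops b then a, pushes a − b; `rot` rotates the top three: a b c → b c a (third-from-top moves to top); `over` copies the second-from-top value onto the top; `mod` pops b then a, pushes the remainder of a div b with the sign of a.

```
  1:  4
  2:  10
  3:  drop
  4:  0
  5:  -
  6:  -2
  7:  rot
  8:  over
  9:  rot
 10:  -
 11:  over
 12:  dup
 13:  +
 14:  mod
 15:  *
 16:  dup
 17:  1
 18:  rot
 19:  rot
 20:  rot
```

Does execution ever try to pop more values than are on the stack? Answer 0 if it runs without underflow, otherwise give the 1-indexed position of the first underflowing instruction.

7

4     4
10    4 10
drop  4
0     4 0
-     4
-2    4 -2
rot  — needs 3 operands, stack has 2 → underflow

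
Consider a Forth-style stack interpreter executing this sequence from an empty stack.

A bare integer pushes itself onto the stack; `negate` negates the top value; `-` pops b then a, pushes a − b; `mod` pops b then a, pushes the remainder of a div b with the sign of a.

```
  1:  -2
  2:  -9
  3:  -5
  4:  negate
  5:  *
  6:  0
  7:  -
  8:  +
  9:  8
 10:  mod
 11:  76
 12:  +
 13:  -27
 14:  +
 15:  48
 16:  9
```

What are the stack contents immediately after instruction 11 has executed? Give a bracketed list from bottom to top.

[-7, 76]

-2     → -2
-9     → -2 -9
-5     → -2 -9 -5
negate → -2 -9 5
*      → -2 -45
0      → -2 -45 0
-      → -2 -45
+      → -47
8      → -47 8
mod    → -7
76     → -7 76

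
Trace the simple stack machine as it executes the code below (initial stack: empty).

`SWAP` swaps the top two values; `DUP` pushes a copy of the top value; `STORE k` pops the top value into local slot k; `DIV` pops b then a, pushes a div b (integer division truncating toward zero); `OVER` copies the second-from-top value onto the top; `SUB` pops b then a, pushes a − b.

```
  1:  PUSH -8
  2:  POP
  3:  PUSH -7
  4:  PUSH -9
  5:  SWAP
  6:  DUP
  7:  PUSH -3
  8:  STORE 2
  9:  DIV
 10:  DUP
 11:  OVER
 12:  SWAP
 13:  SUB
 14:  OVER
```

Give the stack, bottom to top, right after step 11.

PUSH -8  [-8]
POP      []
PUSH -7  [-7]
PUSH -9  [-7, -9]
SWAP     [-9, -7]
DUP      [-9, -7, -7]
PUSH -3  [-9, -7, -7, -3]
STORE 2  [-9, -7, -7]
DIV      [-9, 1]
DUP      [-9, 1, 1]
OVER     [-9, 1, 1, 1]

[-9, 1, 1, 1]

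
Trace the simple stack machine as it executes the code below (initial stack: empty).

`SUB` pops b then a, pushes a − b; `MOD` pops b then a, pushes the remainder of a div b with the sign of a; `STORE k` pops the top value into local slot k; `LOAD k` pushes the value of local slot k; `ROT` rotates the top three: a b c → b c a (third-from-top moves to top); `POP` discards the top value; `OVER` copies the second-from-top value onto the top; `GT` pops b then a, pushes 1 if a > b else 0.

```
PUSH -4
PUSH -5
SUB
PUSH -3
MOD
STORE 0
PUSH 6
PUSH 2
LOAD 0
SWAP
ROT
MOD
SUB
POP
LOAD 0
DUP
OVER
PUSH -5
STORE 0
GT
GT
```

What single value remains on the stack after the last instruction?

PUSH -4  -4
PUSH -5  -4 -5
SUB      1
PUSH -3  1 -3
MOD      1
STORE 0  (empty)
PUSH 6   6
PUSH 2   6 2
LOAD 0   6 2 1
SWAP     6 1 2
ROT      1 2 6
MOD      1 2
SUB      -1
POP      (empty)
LOAD 0   1
DUP      1 1
OVER     1 1 1
PUSH -5  1 1 1 -5
STORE 0  1 1 1
GT       1 0
GT       1

1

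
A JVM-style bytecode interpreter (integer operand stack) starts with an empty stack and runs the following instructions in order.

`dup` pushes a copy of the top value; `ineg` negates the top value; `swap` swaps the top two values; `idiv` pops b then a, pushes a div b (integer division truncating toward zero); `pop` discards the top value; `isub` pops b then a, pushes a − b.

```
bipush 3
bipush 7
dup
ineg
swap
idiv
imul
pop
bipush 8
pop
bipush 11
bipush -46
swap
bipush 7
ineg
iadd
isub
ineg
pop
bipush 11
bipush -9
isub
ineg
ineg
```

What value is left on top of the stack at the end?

bipush 3   -> [3]
bipush 7   -> [3, 7]
dup        -> [3, 7, 7]
ineg       -> [3, 7, -7]
swap       -> [3, -7, 7]
idiv       -> [3, -1]
imul       -> [-3]
pop        -> []
bipush 8   -> [8]
pop        -> []
bipush 11  -> [11]
bipush -46 -> [11, -46]
swap       -> [-46, 11]
bipush 7   -> [-46, 11, 7]
ineg       -> [-46, 11, -7]
iadd       -> [-46, 4]
isub       -> [-50]
ineg       -> [50]
pop        -> []
bipush 11  -> [11]
bipush -9  -> [11, -9]
isub       -> [20]
ineg       -> [-20]
ineg       -> [20]

20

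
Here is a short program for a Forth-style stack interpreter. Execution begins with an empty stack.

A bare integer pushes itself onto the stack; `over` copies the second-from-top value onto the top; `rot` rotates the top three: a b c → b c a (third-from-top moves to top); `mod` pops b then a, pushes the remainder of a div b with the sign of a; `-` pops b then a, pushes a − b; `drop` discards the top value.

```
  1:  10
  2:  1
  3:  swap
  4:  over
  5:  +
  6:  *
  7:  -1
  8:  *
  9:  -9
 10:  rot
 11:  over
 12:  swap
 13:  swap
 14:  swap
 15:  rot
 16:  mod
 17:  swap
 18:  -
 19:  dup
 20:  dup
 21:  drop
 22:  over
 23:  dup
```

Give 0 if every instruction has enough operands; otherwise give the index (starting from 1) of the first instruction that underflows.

10

10    [10]
1     [10, 1]
swap  [1, 10]
over  [1, 10, 1]
+     [1, 11]
*     [11]
-1    [11, -1]
*     [-11]
-9    [-11, -9]
rot  — needs 3 operands, stack has 2 → underflow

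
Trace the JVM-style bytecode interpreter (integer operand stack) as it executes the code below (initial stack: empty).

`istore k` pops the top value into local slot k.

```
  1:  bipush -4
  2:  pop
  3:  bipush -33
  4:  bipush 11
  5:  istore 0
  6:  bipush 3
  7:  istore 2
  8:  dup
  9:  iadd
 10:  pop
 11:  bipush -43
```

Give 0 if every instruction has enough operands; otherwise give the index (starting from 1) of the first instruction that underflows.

bipush -4   [-4]
pop         []
bipush -33  [-33]
bipush 11   [-33, 11]
istore 0    [-33]
bipush 3    [-33, 3]
istore 2    [-33]
dup         [-33, -33]
iadd        [-66]
pop         []
bipush -43  [-43]

0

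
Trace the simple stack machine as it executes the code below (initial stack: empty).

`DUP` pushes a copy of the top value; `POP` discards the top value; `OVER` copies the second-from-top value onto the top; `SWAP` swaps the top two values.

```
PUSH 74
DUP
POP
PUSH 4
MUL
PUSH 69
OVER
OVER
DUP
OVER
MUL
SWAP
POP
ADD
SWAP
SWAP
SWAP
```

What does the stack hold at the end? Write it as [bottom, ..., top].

PUSH 74  [74]
DUP      [74, 74]
POP      [74]
PUSH 4   [74, 4]
MUL      [296]
PUSH 69  [296, 69]
OVER     [296, 69, 296]
OVER     [296, 69, 296, 69]
DUP      [296, 69, 296, 69, 69]
OVER     [296, 69, 296, 69, 69, 69]
MUL      [296, 69, 296, 69, 4761]
SWAP     [296, 69, 296, 4761, 69]
POP      [296, 69, 296, 4761]
ADD      [296, 69, 5057]
SWAP     [296, 5057, 69]
SWAP     [296, 69, 5057]
SWAP     [296, 5057, 69]

[296, 5057, 69]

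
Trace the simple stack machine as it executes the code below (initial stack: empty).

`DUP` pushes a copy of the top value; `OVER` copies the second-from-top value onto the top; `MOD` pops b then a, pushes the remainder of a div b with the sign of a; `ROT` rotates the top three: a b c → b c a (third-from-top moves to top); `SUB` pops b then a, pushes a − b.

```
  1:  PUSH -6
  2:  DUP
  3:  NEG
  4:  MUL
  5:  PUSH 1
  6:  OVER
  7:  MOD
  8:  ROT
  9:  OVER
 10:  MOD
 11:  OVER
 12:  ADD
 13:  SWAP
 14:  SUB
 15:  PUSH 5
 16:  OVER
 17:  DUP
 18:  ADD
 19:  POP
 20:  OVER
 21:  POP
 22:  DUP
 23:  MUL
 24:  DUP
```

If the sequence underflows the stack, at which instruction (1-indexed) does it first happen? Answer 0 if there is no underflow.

8

PUSH -6  [-6]
DUP      [-6, -6]
NEG      [-6, 6]
MUL      [-36]
PUSH 1   [-36, 1]
OVER     [-36, 1, -36]
MOD      [-36, 1]
ROT  — needs 3 operands, stack has 2 → underflow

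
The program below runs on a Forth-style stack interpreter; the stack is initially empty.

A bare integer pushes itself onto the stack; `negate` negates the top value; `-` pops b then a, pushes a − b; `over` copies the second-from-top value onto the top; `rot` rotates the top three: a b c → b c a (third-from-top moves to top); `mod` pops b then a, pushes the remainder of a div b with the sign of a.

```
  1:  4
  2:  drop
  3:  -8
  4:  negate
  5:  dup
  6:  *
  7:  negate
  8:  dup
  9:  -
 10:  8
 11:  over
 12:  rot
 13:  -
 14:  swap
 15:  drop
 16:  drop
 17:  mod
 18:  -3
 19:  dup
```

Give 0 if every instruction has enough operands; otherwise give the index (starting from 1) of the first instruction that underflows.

17

4       4
drop    (empty)
-8      -8
negate  8
dup     8 8
*       64
negate  -64
dup     -64 -64
-       0
8       0 8
over    0 8 0
rot     8 0 0
-       8 0
swap    0 8
drop    0
drop    (empty)
mod  — needs 2 operands, stack has 0 → underflow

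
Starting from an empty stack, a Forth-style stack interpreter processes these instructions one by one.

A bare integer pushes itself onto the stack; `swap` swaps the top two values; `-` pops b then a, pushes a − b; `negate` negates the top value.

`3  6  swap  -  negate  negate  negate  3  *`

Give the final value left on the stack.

3      : [3]
6      : [3, 6]
swap   : [6, 3]
-      : [3]
negate : [-3]
negate : [3]
negate : [-3]
3      : [-3, 3]
*      : [-9]

-9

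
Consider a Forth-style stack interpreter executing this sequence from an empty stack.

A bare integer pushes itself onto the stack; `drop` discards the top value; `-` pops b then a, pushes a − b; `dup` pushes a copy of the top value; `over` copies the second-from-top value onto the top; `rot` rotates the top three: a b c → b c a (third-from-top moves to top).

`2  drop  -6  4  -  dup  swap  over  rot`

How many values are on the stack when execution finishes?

3

2    : [2]
drop : []
-6   : [-6]
4    : [-6, 4]
-    : [-10]
dup  : [-10, -10]
swap : [-10, -10]
over : [-10, -10, -10]
rot  : [-10, -10, -10]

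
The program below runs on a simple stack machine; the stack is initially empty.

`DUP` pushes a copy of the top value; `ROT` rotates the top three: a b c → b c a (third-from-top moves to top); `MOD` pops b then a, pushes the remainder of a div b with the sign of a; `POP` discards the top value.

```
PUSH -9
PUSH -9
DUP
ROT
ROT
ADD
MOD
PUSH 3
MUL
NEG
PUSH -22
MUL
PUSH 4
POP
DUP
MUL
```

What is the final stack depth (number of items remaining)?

PUSH -9  : [-9]
PUSH -9  : [-9, -9]
DUP      : [-9, -9, -9]
ROT      : [-9, -9, -9]
ROT      : [-9, -9, -9]
ADD      : [-9, -18]
MOD      : [-9]
PUSH 3   : [-9, 3]
MUL      : [-27]
NEG      : [27]
PUSH -22 : [27, -22]
MUL      : [-594]
PUSH 4   : [-594, 4]
POP      : [-594]
DUP      : [-594, -594]
MUL      : [352836]

1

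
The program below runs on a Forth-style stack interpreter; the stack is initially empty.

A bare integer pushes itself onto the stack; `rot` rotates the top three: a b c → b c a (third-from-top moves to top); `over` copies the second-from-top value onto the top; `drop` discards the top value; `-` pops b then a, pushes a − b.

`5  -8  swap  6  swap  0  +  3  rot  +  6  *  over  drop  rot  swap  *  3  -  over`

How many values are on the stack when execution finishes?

3

5    -> 5
-8   -> 5 -8
swap -> -8 5
6    -> -8 5 6
swap -> -8 6 5
0    -> -8 6 5 0
+    -> -8 6 5
3    -> -8 6 5 3
rot  -> -8 5 3 6
+    -> -8 5 9
6    -> -8 5 9 6
*    -> -8 5 54
over -> -8 5 54 5
drop -> -8 5 54
rot  -> 5 54 -8
swap -> 5 -8 54
*    -> 5 -432
3    -> 5 -432 3
-    -> 5 -435
over -> 5 -435 5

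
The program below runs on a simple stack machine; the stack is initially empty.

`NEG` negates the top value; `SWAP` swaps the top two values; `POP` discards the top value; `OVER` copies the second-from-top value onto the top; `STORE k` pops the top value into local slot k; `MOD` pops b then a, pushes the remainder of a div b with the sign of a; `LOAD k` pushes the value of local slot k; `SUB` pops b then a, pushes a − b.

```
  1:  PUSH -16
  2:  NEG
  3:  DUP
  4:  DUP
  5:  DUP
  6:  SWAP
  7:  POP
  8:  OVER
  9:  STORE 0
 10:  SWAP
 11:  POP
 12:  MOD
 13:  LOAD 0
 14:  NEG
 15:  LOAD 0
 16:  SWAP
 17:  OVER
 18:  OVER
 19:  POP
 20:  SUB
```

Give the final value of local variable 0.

PUSH -16 : -16
NEG      : 16
DUP      : 16 16
DUP      : 16 16 16
DUP      : 16 16 16 16
SWAP     : 16 16 16 16
POP      : 16 16 16
OVER     : 16 16 16 16
STORE 0  : 16 16 16
SWAP     : 16 16 16
POP      : 16 16
MOD      : 0
LOAD 0   : 0 16
NEG      : 0 -16
LOAD 0   : 0 -16 16
SWAP     : 0 16 -16
OVER     : 0 16 -16 16
OVER     : 0 16 -16 16 -16
POP      : 0 16 -16 16
SUB      : 0 16 -32

16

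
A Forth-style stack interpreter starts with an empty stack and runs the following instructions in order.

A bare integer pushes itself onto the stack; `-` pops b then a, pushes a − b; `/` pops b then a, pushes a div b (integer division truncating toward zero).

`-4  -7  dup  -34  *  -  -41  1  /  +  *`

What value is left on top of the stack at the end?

1144

-4  : [-4]
-7  : [-4, -7]
dup : [-4, -7, -7]
-34 : [-4, -7, -7, -34]
*   : [-4, -7, 238]
-   : [-4, -245]
-41 : [-4, -245, -41]
1   : [-4, -245, -41, 1]
/   : [-4, -245, -41]
+   : [-4, -286]
*   : [1144]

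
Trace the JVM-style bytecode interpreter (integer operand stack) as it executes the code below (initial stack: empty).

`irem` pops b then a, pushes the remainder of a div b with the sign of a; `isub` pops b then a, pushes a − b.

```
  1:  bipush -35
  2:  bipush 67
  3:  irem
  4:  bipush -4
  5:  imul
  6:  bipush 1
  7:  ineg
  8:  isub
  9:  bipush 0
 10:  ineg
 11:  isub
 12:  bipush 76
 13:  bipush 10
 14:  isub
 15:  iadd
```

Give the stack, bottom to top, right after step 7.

bipush -35 : [-35]
bipush 67  : [-35, 67]
irem       : [-35]
bipush -4  : [-35, -4]
imul       : [140]
bipush 1   : [140, 1]
ineg       : [140, -1]

[140, -1]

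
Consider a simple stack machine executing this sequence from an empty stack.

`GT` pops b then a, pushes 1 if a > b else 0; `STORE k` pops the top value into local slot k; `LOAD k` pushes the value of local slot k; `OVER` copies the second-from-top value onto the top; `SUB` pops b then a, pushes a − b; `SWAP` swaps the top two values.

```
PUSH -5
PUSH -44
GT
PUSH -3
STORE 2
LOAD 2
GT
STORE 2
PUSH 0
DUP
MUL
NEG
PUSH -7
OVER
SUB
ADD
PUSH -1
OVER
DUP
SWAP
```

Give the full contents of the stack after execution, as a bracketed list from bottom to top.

[-7, -1, -7, -7]

PUSH -5  -> [-5]
PUSH -44 -> [-5, -44]
GT       -> [1]
PUSH -3  -> [1, -3]
STORE 2  -> [1]
LOAD 2   -> [1, -3]
GT       -> [1]
STORE 2  -> []
PUSH 0   -> [0]
DUP      -> [0, 0]
MUL      -> [0]
NEG      -> [0]
PUSH -7  -> [0, -7]
OVER     -> [0, -7, 0]
SUB      -> [0, -7]
ADD      -> [-7]
PUSH -1  -> [-7, -1]
OVER     -> [-7, -1, -7]
DUP      -> [-7, -1, -7, -7]
SWAP     -> [-7, -1, -7, -7]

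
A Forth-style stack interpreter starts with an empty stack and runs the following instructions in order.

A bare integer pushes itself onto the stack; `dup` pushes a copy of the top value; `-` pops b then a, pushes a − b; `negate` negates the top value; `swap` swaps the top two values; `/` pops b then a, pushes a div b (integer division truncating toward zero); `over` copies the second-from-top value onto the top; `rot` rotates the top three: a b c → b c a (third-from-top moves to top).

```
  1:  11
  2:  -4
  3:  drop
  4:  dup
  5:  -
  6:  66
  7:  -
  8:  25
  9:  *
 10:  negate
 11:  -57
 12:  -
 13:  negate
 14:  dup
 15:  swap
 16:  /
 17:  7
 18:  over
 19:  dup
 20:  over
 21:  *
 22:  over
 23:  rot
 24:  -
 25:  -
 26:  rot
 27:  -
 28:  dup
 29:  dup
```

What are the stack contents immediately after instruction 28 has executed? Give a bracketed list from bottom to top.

[7, 0, 0]

11      [11]
-4      [11, -4]
drop    [11]
dup     [11, 11]
-       [0]
66      [0, 66]
-       [-66]
25      [-66, 25]
*       [-1650]
negate  [1650]
-57     [1650, -57]
-       [1707]
negate  [-1707]
dup     [-1707, -1707]
swap    [-1707, -1707]
/       [1]
7       [1, 7]
over    [1, 7, 1]
dup     [1, 7, 1, 1]
over    [1, 7, 1, 1, 1]
*       [1, 7, 1, 1]
over    [1, 7, 1, 1, 1]
rot     [1, 7, 1, 1, 1]
-       [1, 7, 1, 0]
-       [1, 7, 1]
rot     [7, 1, 1]
-       [7, 0]
dup     [7, 0, 0]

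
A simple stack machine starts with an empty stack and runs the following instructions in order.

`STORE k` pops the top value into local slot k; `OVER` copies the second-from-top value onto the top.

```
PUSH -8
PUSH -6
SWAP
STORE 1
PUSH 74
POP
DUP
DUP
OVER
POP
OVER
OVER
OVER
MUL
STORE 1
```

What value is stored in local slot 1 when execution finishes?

PUSH -8 -> -8
PUSH -6 -> -8 -6
SWAP    -> -6 -8
STORE 1 -> -6
PUSH 74 -> -6 74
POP     -> -6
DUP     -> -6 -6
DUP     -> -6 -6 -6
OVER    -> -6 -6 -6 -6
POP     -> -6 -6 -6
OVER    -> -6 -6 -6 -6
OVER    -> -6 -6 -6 -6 -6
OVER    -> -6 -6 -6 -6 -6 -6
MUL     -> -6 -6 -6 -6 36
STORE 1 -> -6 -6 -6 -6

36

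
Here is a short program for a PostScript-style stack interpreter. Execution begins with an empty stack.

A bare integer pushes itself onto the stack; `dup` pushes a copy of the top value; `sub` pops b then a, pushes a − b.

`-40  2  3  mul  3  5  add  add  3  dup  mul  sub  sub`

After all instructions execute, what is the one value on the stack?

-45

-40 -> [-40]
2   -> [-40, 2]
3   -> [-40, 2, 3]
mul -> [-40, 6]
3   -> [-40, 6, 3]
5   -> [-40, 6, 3, 5]
add -> [-40, 6, 8]
add -> [-40, 14]
3   -> [-40, 14, 3]
dup -> [-40, 14, 3, 3]
mul -> [-40, 14, 9]
sub -> [-40, 5]
sub -> [-45]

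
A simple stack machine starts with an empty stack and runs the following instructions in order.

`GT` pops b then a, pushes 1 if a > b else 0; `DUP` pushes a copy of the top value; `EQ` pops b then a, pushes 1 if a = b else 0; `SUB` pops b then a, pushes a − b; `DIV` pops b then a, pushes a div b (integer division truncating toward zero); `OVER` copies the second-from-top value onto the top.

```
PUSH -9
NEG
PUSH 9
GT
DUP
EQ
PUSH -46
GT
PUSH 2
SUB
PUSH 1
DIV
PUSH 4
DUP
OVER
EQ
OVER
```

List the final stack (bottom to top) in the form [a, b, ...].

PUSH -9  -> [-9]
NEG      -> [9]
PUSH 9   -> [9, 9]
GT       -> [0]
DUP      -> [0, 0]
EQ       -> [1]
PUSH -46 -> [1, -46]
GT       -> [1]
PUSH 2   -> [1, 2]
SUB      -> [-1]
PUSH 1   -> [-1, 1]
DIV      -> [-1]
PUSH 4   -> [-1, 4]
DUP      -> [-1, 4, 4]
OVER     -> [-1, 4, 4, 4]
EQ       -> [-1, 4, 1]
OVER     -> [-1, 4, 1, 4]

[-1, 4, 1, 4]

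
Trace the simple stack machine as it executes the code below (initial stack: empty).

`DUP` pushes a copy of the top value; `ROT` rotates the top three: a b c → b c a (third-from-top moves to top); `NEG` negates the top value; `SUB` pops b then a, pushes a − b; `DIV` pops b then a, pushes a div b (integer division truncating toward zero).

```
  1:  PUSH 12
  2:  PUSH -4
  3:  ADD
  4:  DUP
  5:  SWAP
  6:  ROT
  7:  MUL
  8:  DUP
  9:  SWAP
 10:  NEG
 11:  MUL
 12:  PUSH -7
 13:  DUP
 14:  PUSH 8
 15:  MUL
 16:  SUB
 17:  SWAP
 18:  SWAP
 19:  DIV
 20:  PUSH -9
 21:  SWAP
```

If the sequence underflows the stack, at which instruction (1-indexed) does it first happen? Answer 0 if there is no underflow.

PUSH 12 → [12]
PUSH -4 → [12, -4]
ADD     → [8]
DUP     → [8, 8]
SWAP    → [8, 8]
ROT  — needs 3 operands, stack has 2 → underflow

6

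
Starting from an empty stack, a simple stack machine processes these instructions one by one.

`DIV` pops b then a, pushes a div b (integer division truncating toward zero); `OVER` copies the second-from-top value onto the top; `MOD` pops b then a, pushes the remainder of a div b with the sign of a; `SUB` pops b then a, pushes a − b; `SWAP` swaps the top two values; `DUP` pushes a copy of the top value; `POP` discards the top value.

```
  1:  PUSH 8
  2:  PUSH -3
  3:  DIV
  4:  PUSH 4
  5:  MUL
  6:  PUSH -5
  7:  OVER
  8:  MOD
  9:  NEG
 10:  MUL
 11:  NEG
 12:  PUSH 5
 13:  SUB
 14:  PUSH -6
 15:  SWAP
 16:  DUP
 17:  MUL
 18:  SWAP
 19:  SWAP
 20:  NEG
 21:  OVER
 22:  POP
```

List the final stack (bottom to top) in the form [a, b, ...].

PUSH 8  : 8
PUSH -3 : 8 -3
DIV     : -2
PUSH 4  : -2 4
MUL     : -8
PUSH -5 : -8 -5
OVER    : -8 -5 -8
MOD     : -8 -5
NEG     : -8 5
MUL     : -40
NEG     : 40
PUSH 5  : 40 5
SUB     : 35
PUSH -6 : 35 -6
SWAP    : -6 35
DUP     : -6 35 35
MUL     : -6 1225
SWAP    : 1225 -6
SWAP    : -6 1225
NEG     : -6 -1225
OVER    : -6 -1225 -6
POP     : -6 -1225

[-6, -1225]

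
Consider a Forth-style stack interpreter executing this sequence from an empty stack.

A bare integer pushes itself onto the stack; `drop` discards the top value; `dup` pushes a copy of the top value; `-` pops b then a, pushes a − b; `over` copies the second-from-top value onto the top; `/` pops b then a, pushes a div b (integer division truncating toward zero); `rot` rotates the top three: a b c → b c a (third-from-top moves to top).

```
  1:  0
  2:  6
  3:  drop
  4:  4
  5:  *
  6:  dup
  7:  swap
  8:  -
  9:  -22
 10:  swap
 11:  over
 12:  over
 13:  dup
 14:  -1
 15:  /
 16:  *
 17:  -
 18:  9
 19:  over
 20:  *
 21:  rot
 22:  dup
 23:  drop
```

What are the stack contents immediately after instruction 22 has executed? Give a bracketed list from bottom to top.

[-22, -22, -198, 0, 0]

0     0
6     0 6
drop  0
4     0 4
*     0
dup   0 0
swap  0 0
-     0
-22   0 -22
swap  -22 0
over  -22 0 -22
over  -22 0 -22 0
dup   -22 0 -22 0 0
-1    -22 0 -22 0 0 -1
/     -22 0 -22 0 0
*     -22 0 -22 0
-     -22 0 -22
9     -22 0 -22 9
over  -22 0 -22 9 -22
*     -22 0 -22 -198
rot   -22 -22 -198 0
dup   -22 -22 -198 0 0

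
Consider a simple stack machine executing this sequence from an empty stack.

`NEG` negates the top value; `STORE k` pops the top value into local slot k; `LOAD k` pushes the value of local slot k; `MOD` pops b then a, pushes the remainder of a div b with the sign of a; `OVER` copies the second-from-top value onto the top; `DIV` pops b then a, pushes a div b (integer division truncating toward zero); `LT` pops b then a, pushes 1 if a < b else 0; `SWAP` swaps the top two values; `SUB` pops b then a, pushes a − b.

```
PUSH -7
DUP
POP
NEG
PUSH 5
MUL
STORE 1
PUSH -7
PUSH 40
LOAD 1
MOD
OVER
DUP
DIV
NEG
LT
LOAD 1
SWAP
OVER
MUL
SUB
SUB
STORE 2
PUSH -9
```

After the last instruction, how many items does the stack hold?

1

PUSH -7  -7
DUP      -7 -7
POP      -7
NEG      7
PUSH 5   7 5
MUL      35
STORE 1  (empty)
PUSH -7  -7
PUSH 40  -7 40
LOAD 1   -7 40 35
MOD      -7 5
OVER     -7 5 -7
DUP      -7 5 -7 -7
DIV      -7 5 1
NEG      -7 5 -1
LT       -7 0
LOAD 1   -7 0 35
SWAP     -7 35 0
OVER     -7 35 0 35
MUL      -7 35 0
SUB      -7 35
SUB      -42
STORE 2  (empty)
PUSH -9  -9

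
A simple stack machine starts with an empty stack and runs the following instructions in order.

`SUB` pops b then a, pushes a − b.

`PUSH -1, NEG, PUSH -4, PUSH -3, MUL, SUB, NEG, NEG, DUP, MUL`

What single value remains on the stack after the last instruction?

PUSH -1 → -1
NEG     → 1
PUSH -4 → 1 -4
PUSH -3 → 1 -4 -3
MUL     → 1 12
SUB     → -11
NEG     → 11
NEG     → -11
DUP     → -11 -11
MUL     → 121

121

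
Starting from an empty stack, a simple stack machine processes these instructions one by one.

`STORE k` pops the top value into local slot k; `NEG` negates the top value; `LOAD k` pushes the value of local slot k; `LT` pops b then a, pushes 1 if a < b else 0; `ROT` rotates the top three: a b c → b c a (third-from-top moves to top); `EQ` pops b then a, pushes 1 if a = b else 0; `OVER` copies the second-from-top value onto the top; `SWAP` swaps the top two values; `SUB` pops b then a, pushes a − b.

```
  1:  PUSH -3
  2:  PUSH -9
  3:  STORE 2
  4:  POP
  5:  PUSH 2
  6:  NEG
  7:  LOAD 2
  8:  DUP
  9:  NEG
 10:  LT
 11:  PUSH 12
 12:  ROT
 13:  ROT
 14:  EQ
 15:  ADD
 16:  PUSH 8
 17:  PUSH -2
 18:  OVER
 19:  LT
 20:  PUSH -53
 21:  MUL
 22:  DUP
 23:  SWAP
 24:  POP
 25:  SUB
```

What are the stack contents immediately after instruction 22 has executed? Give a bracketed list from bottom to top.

[12, 8, -53, -53]

PUSH -3  → -3
PUSH -9  → -3 -9
STORE 2  → -3
POP      → (empty)
PUSH 2   → 2
NEG      → -2
LOAD 2   → -2 -9
DUP      → -2 -9 -9
NEG      → -2 -9 9
LT       → -2 1
PUSH 12  → -2 1 12
ROT      → 1 12 -2
ROT      → 12 -2 1
EQ       → 12 0
ADD      → 12
PUSH 8   → 12 8
PUSH -2  → 12 8 -2
OVER     → 12 8 -2 8
LT       → 12 8 1
PUSH -53 → 12 8 1 -53
MUL      → 12 8 -53
DUP      → 12 8 -53 -53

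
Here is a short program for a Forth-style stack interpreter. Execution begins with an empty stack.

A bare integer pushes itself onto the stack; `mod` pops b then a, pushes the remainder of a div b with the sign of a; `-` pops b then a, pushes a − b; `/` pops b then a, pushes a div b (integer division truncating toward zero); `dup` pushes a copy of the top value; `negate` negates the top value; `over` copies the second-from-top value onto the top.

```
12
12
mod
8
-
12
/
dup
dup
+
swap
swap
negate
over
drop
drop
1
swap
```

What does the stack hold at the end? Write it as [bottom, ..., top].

12     → 12
12     → 12 12
mod    → 0
8      → 0 8
-      → -8
12     → -8 12
/      → 0
dup    → 0 0
dup    → 0 0 0
+      → 0 0
swap   → 0 0
swap   → 0 0
negate → 0 0
over   → 0 0 0
drop   → 0 0
drop   → 0
1      → 0 1
swap   → 1 0

[1, 0]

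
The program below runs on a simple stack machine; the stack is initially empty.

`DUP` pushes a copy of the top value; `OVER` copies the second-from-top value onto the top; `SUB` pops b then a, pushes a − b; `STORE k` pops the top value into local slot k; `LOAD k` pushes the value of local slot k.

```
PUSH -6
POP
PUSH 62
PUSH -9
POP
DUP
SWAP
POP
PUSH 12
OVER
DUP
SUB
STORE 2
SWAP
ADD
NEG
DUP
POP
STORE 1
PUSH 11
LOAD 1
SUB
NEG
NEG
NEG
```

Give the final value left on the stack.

-85

PUSH -6 : -6
POP     : (empty)
PUSH 62 : 62
PUSH -9 : 62 -9
POP     : 62
DUP     : 62 62
SWAP    : 62 62
POP     : 62
PUSH 12 : 62 12
OVER    : 62 12 62
DUP     : 62 12 62 62
SUB     : 62 12 0
STORE 2 : 62 12
SWAP    : 12 62
ADD     : 74
NEG     : -74
DUP     : -74 -74
POP     : -74
STORE 1 : (empty)
PUSH 11 : 11
LOAD 1  : 11 -74
SUB     : 85
NEG     : -85
NEG     : 85
NEG     : -85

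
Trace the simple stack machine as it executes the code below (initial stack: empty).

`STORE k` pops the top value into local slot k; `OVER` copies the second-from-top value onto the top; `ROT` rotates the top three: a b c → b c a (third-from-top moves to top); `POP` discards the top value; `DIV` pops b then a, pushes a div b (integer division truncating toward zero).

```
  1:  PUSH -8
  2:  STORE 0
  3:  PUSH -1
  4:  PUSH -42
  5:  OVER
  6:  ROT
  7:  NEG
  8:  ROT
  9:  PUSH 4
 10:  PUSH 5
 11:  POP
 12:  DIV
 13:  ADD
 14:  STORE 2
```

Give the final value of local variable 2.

PUSH -8  -> -8
STORE 0  -> (empty)
PUSH -1  -> -1
PUSH -42 -> -1 -42
OVER     -> -1 -42 -1
ROT      -> -42 -1 -1
NEG      -> -42 -1 1
ROT      -> -1 1 -42
PUSH 4   -> -1 1 -42 4
PUSH 5   -> -1 1 -42 4 5
POP      -> -1 1 -42 4
DIV      -> -1 1 -10
ADD      -> -1 -9
STORE 2  -> -1

-9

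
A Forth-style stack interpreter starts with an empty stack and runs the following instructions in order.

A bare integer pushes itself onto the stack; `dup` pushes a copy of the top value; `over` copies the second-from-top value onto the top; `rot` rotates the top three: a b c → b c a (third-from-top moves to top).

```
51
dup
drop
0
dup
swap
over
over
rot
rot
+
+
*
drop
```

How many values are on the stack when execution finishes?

1

51   → 51
dup  → 51 51
drop → 51
0    → 51 0
dup  → 51 0 0
swap → 51 0 0
over → 51 0 0 0
over → 51 0 0 0 0
rot  → 51 0 0 0 0
rot  → 51 0 0 0 0
+    → 51 0 0 0
+    → 51 0 0
*    → 51 0
drop → 51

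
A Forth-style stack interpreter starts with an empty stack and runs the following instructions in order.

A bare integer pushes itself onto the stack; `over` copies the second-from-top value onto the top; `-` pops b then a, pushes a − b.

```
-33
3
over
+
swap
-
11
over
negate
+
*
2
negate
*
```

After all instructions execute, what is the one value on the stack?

-48

-33    : -33
3      : -33 3
over   : -33 3 -33
+      : -33 -30
swap   : -30 -33
-      : 3
11     : 3 11
over   : 3 11 3
negate : 3 11 -3
+      : 3 8
*      : 24
2      : 24 2
negate : 24 -2
*      : -48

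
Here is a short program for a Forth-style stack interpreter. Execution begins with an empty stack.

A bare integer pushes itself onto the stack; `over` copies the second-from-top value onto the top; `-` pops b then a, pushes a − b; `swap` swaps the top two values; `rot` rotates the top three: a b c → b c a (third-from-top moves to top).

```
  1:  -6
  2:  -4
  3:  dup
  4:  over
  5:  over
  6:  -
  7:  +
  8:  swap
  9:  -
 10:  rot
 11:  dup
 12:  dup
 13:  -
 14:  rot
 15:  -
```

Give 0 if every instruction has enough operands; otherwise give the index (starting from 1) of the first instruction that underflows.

10

-6   : -6
-4   : -6 -4
dup  : -6 -4 -4
over : -6 -4 -4 -4
over : -6 -4 -4 -4 -4
-    : -6 -4 -4 0
+    : -6 -4 -4
swap : -6 -4 -4
-    : -6 0
rot  — needs 3 operands, stack has 2 → underflow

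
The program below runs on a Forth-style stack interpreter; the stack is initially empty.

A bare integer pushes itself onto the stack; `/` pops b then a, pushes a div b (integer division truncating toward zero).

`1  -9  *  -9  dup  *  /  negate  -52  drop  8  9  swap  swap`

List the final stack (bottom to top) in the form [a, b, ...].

1       [1]
-9      [1, -9]
*       [-9]
-9      [-9, -9]
dup     [-9, -9, -9]
*       [-9, 81]
/       [0]
negate  [0]
-52     [0, -52]
drop    [0]
8       [0, 8]
9       [0, 8, 9]
swap    [0, 9, 8]
swap    [0, 8, 9]

[0, 8, 9]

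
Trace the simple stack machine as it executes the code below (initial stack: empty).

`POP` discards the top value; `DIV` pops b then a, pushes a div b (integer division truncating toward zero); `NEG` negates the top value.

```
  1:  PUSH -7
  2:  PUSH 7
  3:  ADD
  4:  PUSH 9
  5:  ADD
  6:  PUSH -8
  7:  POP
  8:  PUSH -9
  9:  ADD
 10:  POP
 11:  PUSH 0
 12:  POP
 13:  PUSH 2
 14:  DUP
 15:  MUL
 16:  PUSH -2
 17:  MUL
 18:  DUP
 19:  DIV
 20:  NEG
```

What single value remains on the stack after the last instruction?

PUSH -7 -> [-7]
PUSH 7  -> [-7, 7]
ADD     -> [0]
PUSH 9  -> [0, 9]
ADD     -> [9]
PUSH -8 -> [9, -8]
POP     -> [9]
PUSH -9 -> [9, -9]
ADD     -> [0]
POP     -> []
PUSH 0  -> [0]
POP     -> []
PUSH 2  -> [2]
DUP     -> [2, 2]
MUL     -> [4]
PUSH -2 -> [4, -2]
MUL     -> [-8]
DUP     -> [-8, -8]
DIV     -> [1]
NEG     -> [-1]

-1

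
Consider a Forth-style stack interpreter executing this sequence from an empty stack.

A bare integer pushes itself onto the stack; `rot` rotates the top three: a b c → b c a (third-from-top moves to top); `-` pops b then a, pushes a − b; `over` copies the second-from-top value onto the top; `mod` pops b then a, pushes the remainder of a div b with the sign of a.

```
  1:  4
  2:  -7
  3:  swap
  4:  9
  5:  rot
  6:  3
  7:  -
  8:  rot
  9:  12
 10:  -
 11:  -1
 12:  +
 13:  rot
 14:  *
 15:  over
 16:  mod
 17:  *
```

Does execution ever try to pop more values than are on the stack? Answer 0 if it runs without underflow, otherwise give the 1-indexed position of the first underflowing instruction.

4     4
-7    4 -7
swap  -7 4
9     -7 4 9
rot   4 9 -7
3     4 9 -7 3
-     4 9 -10
rot   9 -10 4
12    9 -10 4 12
-     9 -10 -8
-1    9 -10 -8 -1
+     9 -10 -9
rot   -10 -9 9
*     -10 -81
over  -10 -81 -10
mod   -10 -1
*     10

0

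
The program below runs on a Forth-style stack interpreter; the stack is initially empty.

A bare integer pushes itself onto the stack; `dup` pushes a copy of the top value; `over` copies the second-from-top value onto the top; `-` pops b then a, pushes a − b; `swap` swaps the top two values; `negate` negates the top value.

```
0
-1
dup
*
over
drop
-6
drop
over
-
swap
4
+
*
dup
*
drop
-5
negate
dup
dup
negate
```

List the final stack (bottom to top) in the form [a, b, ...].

[5, 5, -5]

0      : 0
-1     : 0 -1
dup    : 0 -1 -1
*      : 0 1
over   : 0 1 0
drop   : 0 1
-6     : 0 1 -6
drop   : 0 1
over   : 0 1 0
-      : 0 1
swap   : 1 0
4      : 1 0 4
+      : 1 4
*      : 4
dup    : 4 4
*      : 16
drop   : (empty)
-5     : -5
negate : 5
dup    : 5 5
dup    : 5 5 5
negate : 5 5 -5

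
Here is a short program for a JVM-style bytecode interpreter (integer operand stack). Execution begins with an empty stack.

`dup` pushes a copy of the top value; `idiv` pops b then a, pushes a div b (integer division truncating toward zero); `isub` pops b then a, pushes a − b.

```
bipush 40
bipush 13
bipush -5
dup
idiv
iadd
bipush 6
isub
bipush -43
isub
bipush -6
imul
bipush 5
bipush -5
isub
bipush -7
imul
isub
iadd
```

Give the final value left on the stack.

-196

bipush 40   40
bipush 13   40 13
bipush -5   40 13 -5
dup         40 13 -5 -5
idiv        40 13 1
iadd        40 14
bipush 6    40 14 6
isub        40 8
bipush -43  40 8 -43
isub        40 51
bipush -6   40 51 -6
imul        40 -306
bipush 5    40 -306 5
bipush -5   40 -306 5 -5
isub        40 -306 10
bipush -7   40 -306 10 -7
imul        40 -306 -70
isub        40 -236
iadd        -196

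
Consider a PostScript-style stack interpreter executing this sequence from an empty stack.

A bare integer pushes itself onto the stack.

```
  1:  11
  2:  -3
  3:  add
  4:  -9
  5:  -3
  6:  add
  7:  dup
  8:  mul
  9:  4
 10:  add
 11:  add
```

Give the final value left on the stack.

11   [11]
-3   [11, -3]
add  [8]
-9   [8, -9]
-3   [8, -9, -3]
add  [8, -12]
dup  [8, -12, -12]
mul  [8, 144]
4    [8, 144, 4]
add  [8, 148]
add  [156]

156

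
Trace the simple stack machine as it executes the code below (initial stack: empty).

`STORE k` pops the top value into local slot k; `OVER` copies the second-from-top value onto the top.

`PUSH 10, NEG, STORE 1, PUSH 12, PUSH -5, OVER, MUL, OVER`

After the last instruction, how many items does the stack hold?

3

PUSH 10 → [10]
NEG     → [-10]
STORE 1 → []
PUSH 12 → [12]
PUSH -5 → [12, -5]
OVER    → [12, -5, 12]
MUL     → [12, -60]
OVER    → [12, -60, 12]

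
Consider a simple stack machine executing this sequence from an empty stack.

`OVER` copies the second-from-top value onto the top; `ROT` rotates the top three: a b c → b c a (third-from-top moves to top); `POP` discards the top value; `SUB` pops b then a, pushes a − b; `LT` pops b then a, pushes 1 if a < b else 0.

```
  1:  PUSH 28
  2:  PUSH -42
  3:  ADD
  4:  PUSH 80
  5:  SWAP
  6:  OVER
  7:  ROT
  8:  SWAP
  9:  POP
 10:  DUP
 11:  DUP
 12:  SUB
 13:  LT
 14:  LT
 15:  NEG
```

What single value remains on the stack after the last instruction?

PUSH 28  -> 28
PUSH -42 -> 28 -42
ADD      -> -14
PUSH 80  -> -14 80
SWAP     -> 80 -14
OVER     -> 80 -14 80
ROT      -> -14 80 80
SWAP     -> -14 80 80
POP      -> -14 80
DUP      -> -14 80 80
DUP      -> -14 80 80 80
SUB      -> -14 80 0
LT       -> -14 0
LT       -> 1
NEG      -> -1

-1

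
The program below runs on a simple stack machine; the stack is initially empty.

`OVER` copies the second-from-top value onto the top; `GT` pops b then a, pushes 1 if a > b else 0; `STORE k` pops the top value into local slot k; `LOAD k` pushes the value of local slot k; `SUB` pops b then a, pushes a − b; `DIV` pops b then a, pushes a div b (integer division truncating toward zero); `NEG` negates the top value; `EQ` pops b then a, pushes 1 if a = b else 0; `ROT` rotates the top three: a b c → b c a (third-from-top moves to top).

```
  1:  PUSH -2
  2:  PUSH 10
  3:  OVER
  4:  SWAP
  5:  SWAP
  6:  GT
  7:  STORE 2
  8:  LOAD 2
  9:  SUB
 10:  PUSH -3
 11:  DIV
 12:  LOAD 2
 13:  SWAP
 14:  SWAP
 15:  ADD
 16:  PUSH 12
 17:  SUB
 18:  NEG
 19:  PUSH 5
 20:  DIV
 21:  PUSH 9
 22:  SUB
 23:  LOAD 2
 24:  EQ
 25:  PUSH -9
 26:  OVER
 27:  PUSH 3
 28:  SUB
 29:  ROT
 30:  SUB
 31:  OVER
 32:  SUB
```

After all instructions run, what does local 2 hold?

PUSH -2 : [-2]
PUSH 10 : [-2, 10]
OVER    : [-2, 10, -2]
SWAP    : [-2, -2, 10]
SWAP    : [-2, 10, -2]
GT      : [-2, 1]
STORE 2 : [-2]
LOAD 2  : [-2, 1]
SUB     : [-3]
PUSH -3 : [-3, -3]
DIV     : [1]
LOAD 2  : [1, 1]
SWAP    : [1, 1]
SWAP    : [1, 1]
ADD     : [2]
PUSH 12 : [2, 12]
SUB     : [-10]
NEG     : [10]
PUSH 5  : [10, 5]
DIV     : [2]
PUSH 9  : [2, 9]
SUB     : [-7]
LOAD 2  : [-7, 1]
EQ      : [0]
PUSH -9 : [0, -9]
OVER    : [0, -9, 0]
PUSH 3  : [0, -9, 0, 3]
SUB     : [0, -9, -3]
ROT     : [-9, -3, 0]
SUB     : [-9, -3]
OVER    : [-9, -3, -9]
SUB     : [-9, 6]

1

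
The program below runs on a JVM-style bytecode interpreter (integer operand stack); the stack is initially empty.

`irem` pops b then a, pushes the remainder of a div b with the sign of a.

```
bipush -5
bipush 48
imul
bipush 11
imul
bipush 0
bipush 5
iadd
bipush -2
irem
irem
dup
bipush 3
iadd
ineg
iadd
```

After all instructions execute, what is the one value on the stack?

bipush -5  [-5]
bipush 48  [-5, 48]
imul       [-240]
bipush 11  [-240, 11]
imul       [-2640]
bipush 0   [-2640, 0]
bipush 5   [-2640, 0, 5]
iadd       [-2640, 5]
bipush -2  [-2640, 5, -2]
irem       [-2640, 1]
irem       [0]
dup        [0, 0]
bipush 3   [0, 0, 3]
iadd       [0, 3]
ineg       [0, -3]
iadd       [-3]

-3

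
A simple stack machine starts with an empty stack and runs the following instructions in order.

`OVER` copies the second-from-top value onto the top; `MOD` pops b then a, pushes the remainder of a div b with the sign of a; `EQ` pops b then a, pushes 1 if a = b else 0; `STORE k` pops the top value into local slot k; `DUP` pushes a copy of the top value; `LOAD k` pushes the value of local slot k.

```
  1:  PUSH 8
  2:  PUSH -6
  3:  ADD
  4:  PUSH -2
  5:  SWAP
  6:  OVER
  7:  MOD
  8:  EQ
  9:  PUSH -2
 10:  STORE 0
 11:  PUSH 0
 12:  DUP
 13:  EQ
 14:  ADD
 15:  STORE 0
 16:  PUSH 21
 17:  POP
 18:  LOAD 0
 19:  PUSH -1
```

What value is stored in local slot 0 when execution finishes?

PUSH 8  → [8]
PUSH -6 → [8, -6]
ADD     → [2]
PUSH -2 → [2, -2]
SWAP    → [-2, 2]
OVER    → [-2, 2, -2]
MOD     → [-2, 0]
EQ      → [0]
PUSH -2 → [0, -2]
STORE 0 → [0]
PUSH 0  → [0, 0]
DUP     → [0, 0, 0]
EQ      → [0, 1]
ADD     → [1]
STORE 0 → []
PUSH 21 → [21]
POP     → []
LOAD 0  → [1]
PUSH -1 → [1, -1]

1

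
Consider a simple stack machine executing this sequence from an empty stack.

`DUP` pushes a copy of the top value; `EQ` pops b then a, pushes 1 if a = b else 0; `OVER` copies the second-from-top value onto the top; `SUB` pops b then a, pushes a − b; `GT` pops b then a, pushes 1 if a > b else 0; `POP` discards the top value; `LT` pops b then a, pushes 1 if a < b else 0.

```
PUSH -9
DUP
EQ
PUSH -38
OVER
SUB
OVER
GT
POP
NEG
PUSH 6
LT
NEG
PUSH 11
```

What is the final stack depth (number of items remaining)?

2

PUSH -9  -> -9
DUP      -> -9 -9
EQ       -> 1
PUSH -38 -> 1 -38
OVER     -> 1 -38 1
SUB      -> 1 -39
OVER     -> 1 -39 1
GT       -> 1 0
POP      -> 1
NEG      -> -1
PUSH 6   -> -1 6
LT       -> 1
NEG      -> -1
PUSH 11  -> -1 11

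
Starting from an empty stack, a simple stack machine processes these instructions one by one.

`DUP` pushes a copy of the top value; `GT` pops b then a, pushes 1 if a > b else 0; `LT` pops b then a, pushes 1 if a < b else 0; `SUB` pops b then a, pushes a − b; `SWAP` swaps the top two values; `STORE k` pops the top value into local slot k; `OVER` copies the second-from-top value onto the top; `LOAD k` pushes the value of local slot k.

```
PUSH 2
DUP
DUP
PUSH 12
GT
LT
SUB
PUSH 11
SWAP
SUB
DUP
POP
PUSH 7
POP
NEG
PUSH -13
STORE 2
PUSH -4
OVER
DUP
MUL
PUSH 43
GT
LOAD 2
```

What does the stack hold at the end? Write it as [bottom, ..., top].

[-9, -4, 1, -13]

PUSH 2   : [2]
DUP      : [2, 2]
DUP      : [2, 2, 2]
PUSH 12  : [2, 2, 2, 12]
GT       : [2, 2, 0]
LT       : [2, 0]
SUB      : [2]
PUSH 11  : [2, 11]
SWAP     : [11, 2]
SUB      : [9]
DUP      : [9, 9]
POP      : [9]
PUSH 7   : [9, 7]
POP      : [9]
NEG      : [-9]
PUSH -13 : [-9, -13]
STORE 2  : [-9]
PUSH -4  : [-9, -4]
OVER     : [-9, -4, -9]
DUP      : [-9, -4, -9, -9]
MUL      : [-9, -4, 81]
PUSH 43  : [-9, -4, 81, 43]
GT       : [-9, -4, 1]
LOAD 2   : [-9, -4, 1, -13]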